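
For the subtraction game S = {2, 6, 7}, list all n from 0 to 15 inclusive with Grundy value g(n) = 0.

Compute g(0), g(1), … for moves {2, 6, 7}:
k:     0  1  2  3  4  5  6  7  8  9 10 11 12 13 14 15
g(k):  0  0  1  1  0  0  1  1  2  0  3  1  2  0  0  1
The P-positions (g = 0) in 0..15 are 0, 1, 4, 5, 9, 13, 14.

0, 1, 4, 5, 9, 13, 14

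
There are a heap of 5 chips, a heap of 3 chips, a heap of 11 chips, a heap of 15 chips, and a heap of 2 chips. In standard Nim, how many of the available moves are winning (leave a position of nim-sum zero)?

0

Compute the nim-sum pairwise:
5 ^ 3 = 6
6 ^ 11 = 13
13 ^ 15 = 2
2 ^ 2 = 0
The nim-sum is already 0, so every move leaves a nonzero nim-sum — there are no winning moves.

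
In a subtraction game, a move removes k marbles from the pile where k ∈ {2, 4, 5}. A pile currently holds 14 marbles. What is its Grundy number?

Compute g(0), g(1), … for moves {2, 4, 5}:
g(0) = mex{} = 0
g(1) = mex{} = 0
g(2) = mex{0} = 1
g(3) = mex{0} = 1
g(4) = mex{0,1} = 2
g(5) = mex{0,1} = 2
g(6) = mex{0,1,2} = 3
g(7) = mex{1,2} = 0
g(8) = mex{1,2,3} = 0
g(9) = mex{0,2} = 1
g(10) = mex{0,2,3} = 1
g(11) = mex{0,1,3} = 2
g(12) = mex{0,1} = 2
g(13) = mex{0,1,2} = 3
g(14) = mex{1,2} = 0
So g(14) = 0.

0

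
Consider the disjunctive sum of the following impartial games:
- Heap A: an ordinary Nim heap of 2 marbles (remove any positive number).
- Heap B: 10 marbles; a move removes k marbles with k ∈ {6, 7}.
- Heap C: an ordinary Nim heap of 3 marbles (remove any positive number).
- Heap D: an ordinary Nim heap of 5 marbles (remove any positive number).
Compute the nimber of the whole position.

5

Heap A is a plain Nim heap of size 2, so its Grundy value is 2.
Build the Grundy sequence for heap B with g(k) = mex{g(k−s) : s ∈ {6, 7}, s ≤ k}:
k:     0  1  2  3  4  5  6  7  8  9 10
g(k):  0  0  0  0  0  0  1  1  1  1  1
So g(10) = 1.
Heap C is a plain Nim heap of size 3, so its Grundy value is 3.
Heap D is a plain Nim heap of size 5, so its Grundy value is 5.
The value of a disjunctive sum is the nim-sum of the parts.
Combined value = 2 ⊕ 1 ⊕ 3 ⊕ 5 = 5.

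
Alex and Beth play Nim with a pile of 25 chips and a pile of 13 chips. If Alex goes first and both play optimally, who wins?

Alex wins

Nim-sum: 25 ⊕ 13 = 20.
The nim-sum is 20 ≠ 0, so this is an N-position: the player to move can win; Alex has a winning move.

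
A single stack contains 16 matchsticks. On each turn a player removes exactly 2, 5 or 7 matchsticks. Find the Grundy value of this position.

Grundy values for subtraction set {2, 5, 7}:
k:     0  1  2  3  4  5  6  7  8  9 10 11 12 13 14 15 16
g(k):  0  0  1  1  0  2  1  3  2  2  0  3  1  0  0  1  1
So g(16) = 1.

1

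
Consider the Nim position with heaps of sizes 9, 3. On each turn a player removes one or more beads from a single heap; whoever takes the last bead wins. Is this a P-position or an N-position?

N-position

Nim-sum: 9 XOR 3 = 10.
The nim-sum is 10 ≠ 0, so this is an N-position: the player to move can win.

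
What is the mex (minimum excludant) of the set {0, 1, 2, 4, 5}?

3

The values 0, 1, 2 are all present; 3 is the first non-negative integer missing from the set.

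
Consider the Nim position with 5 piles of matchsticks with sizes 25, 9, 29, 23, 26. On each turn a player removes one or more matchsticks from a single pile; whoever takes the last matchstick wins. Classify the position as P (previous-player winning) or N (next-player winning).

P-position

Compute the nim-sum pairwise:
25 ^ 9 = 16
16 ^ 29 = 13
13 ^ 23 = 26
26 ^ 26 = 0
The nim-sum is 0, so this is a P-position: the player to move is in a losing position under optimal play.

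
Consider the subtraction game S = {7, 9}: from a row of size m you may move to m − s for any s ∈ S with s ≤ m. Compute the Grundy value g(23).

1

Grundy values for subtraction set {7, 9}:
k:     0  1  2  3  4  5  6  7  8  9 10 11 12 13 14 15 16 17 18 19 20 21 22 23
g(k):  0  0  0  0  0  0  0  1  1  1  1  1  1  1  2  2  0  0  0  0  0  0  0  1
So g(23) = 1.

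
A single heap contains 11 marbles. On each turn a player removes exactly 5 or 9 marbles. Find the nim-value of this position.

Grundy values for subtraction set {5, 9}:
g(0) = mex{} = 0
g(1) = mex{} = 0
g(2) = mex{} = 0
g(3) = mex{} = 0
g(4) = mex{} = 0
g(5) = mex{0} = 1
g(6) = mex{0} = 1
g(7) = mex{0} = 1
g(8) = mex{0} = 1
g(9) = mex{0} = 1
g(10) = mex{0,1} = 2
g(11) = mex{0,1} = 2
So g(11) = 2.

2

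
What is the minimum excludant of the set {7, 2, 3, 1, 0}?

4

The values 0, 1, 2, 3 are all present; 4 is the first non-negative integer missing from the set.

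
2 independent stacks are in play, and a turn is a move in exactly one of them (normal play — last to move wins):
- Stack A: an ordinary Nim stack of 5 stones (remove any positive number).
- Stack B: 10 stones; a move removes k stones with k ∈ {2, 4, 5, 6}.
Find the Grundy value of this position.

4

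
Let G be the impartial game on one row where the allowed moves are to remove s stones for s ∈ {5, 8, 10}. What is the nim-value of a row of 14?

2

Build the Grundy sequence with g(k) = mex{g(k−s) : s ∈ {5, 8, 10}, s ≤ k}:
k:     0  1  2  3  4  5  6  7  8  9 10 11 12 13 14
g(k):  0  0  0  0  0  1  1  1  1  1  2  2  2  2  2
So g(14) = 2.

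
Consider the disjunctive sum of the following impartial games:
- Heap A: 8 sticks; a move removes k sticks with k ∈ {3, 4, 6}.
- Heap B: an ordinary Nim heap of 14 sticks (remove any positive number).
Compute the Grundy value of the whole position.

Grundy values for heap A (subtraction set {3, 4, 6}):
g(0) = mex{} = 0
g(1) = mex{} = 0
g(2) = mex{} = 0
g(3) = mex{0} = 1
g(4) = mex{0} = 1
g(5) = mex{0} = 1
g(6) = mex{0,1} = 2
g(7) = mex{0,1} = 2
g(8) = mex{0,1} = 2
So g(8) = 2.
Heap B is a plain Nim heap of size 14, so its Grundy value is 14.
By the Sprague-Grundy theorem, the Grundy value of a sum of independent games is the XOR of the component values.
Combined value = 2 ⊕ 14 = 12.

12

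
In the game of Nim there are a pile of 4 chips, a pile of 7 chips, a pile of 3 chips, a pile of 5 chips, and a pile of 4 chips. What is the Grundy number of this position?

Compute the nim-sum pairwise:
4 ⊕ 7 = 3
3 ⊕ 3 = 0
0 ⊕ 5 = 5
5 ⊕ 4 = 1

1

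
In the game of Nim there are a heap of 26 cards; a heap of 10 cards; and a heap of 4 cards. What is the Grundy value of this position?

Nim-sum: 26 ⊕ 10 ⊕ 4 = 20.

20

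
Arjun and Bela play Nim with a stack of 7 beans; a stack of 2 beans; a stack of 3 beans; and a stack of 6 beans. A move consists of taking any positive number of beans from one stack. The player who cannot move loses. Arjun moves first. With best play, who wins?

In binary:
  111  (7)
  010  (2)
  011  (3)
  110  (6)
  ---
  000  (0)
The nim-sum is 0, so this is a P-position: the player to move is in a losing position under optimal play; Arjun is about to move from it and so loses — Bela wins.

Bela wins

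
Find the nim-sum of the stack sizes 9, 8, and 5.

4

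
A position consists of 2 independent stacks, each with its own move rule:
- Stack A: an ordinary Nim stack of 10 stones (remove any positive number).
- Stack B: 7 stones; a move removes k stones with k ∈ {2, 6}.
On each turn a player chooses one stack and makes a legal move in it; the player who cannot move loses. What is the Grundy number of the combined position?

11

Stack A is a plain Nim stack of size 10, so its Grundy value is 10.
For stack B, compute g(0), g(1), … with moves {2, 6}:
g(0) = mex{} = 0
g(1) = mex{} = 0
g(2) = mex{0} = 1
g(3) = mex{0} = 1
g(4) = mex{1} = 0
g(5) = mex{1} = 0
g(6) = mex{0} = 1
g(7) = mex{0} = 1
So g(7) = 1.
By the Sprague-Grundy theorem, the Grundy value of a sum of independent games is the XOR of the component values.
Combined value = 10 ⊕ 1 = 11.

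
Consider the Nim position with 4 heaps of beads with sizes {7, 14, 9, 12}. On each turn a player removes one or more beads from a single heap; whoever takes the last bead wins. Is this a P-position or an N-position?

N-position

Write each in binary and XOR column by column:
  0111  (7)
  1110  (14)
  1001  (9)
  1100  (12)
  ----
  1100  (12)
The nim-sum is 12 ≠ 0, so this is an N-position: the player to move can win.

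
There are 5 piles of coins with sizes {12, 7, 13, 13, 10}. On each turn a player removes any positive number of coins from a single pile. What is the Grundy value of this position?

1

Nim-sum: 12 XOR 7 XOR 13 XOR 13 XOR 10 = 1.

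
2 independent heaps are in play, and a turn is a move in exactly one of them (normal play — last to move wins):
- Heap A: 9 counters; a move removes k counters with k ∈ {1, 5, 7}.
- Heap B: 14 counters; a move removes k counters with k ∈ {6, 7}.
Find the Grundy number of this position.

Build the Grundy sequence for heap A with g(k) = mex{g(k−s) : s ∈ {1, 5, 7}, s ≤ k}:
g(0) = mex{} = 0
g(1) = mex{0} = 1
g(2) = mex{1} = 0
g(3) = mex{0} = 1
g(4) = mex{1} = 0
g(5) = mex{0} = 1
g(6) = mex{1} = 0
g(7) = mex{0} = 1
g(8) = mex{1} = 0
g(9) = mex{0} = 1
So g(9) = 1.
For heap B, compute g(0), g(1), … with moves {6, 7}:
g(0) = mex{} = 0
g(1) = mex{} = 0
g(2) = mex{} = 0
g(3) = mex{} = 0
g(4) = mex{} = 0
g(5) = mex{} = 0
g(6) = mex{0} = 1
g(7) = mex{0} = 1
g(8) = mex{0} = 1
g(9) = mex{0} = 1
g(10) = mex{0} = 1
g(11) = mex{0} = 1
g(12) = mex{0,1} = 2
g(13) = mex{1} = 0
g(14) = mex{1} = 0
So g(14) = 0.
The value of a disjunctive sum is the nim-sum of the parts.
Combined value = 1 ⊕ 0 = 1.

1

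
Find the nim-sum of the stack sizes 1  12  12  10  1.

10

Bitwise XOR of the heap sizes:
  0001  (1)
  1100  (12)
  1100  (12)
  1010  (10)
  0001  (1)
  ----
  1010  (10)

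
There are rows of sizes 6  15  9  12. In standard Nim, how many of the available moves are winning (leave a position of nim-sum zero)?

3

Compute the nim-sum pairwise:
6 ^ 15 = 9
9 ^ 9 = 0
0 ^ 12 = 12
The overall nim-sum is X = 12. A row of size p has a winning move iff p XOR X < p (reduce it to p XOR X).
  6: 6 XOR 12 = 10 ≥ 6 — no move.
  15: 15 XOR 12 = 3 < 15 — winning move (to 3).
  9: 9 XOR 12 = 5 < 9 — winning move (to 5).
  12: 12 XOR 12 = 0 < 12 — winning move (to 0).
That gives 3 winning moves.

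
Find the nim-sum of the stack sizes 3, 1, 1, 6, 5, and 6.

In binary:
  011  (3)
  001  (1)
  001  (1)
  110  (6)
  101  (5)
  110  (6)
  ---
  110  (6)

6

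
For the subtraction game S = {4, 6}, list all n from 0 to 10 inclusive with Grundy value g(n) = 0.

Grundy values for subtraction set {4, 6}:
g(0) = mex{} = 0
g(1) = mex{} = 0
g(2) = mex{} = 0
g(3) = mex{} = 0
g(4) = mex{0} = 1
g(5) = mex{0} = 1
g(6) = mex{0} = 1
g(7) = mex{0} = 1
g(8) = mex{0,1} = 2
g(9) = mex{0,1} = 2
g(10) = mex{1} = 0
The P-positions (g = 0) in 0..10 are 0, 1, 2, 3, 10.

0, 1, 2, 3, 10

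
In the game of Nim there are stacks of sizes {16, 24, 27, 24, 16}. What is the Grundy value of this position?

Nim-sum: 16 ^ 24 ^ 27 ^ 24 ^ 16 = 27.

27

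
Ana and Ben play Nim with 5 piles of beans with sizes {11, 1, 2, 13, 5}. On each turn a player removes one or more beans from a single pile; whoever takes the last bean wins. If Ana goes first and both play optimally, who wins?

Ben wins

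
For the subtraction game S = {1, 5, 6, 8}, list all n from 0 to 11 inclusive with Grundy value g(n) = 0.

Grundy values for subtraction set {1, 5, 6, 8}:
k:     0  1  2  3  4  5  6  7  8  9 10 11
g(k):  0  1  0  1  0  1  2  3  2  3  2  0
The P-positions (g = 0) in 0..11 are 0, 2, 4, 11.

0, 2, 4, 11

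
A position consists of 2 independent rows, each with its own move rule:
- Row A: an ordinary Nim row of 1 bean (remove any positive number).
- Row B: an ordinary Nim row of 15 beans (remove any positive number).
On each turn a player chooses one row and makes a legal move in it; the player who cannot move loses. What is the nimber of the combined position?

14

Row A is a plain Nim row of size 1, so its Grundy value is 1.
Row B is a plain Nim row of size 15, so its Grundy value is 15.
By the Sprague-Grundy theorem, the Grundy value of a sum of independent games is the XOR of the component values.
Combined value = 1 ⊕ 15 = 14.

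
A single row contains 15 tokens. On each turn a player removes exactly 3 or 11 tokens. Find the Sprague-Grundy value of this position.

0

Compute g(0), g(1), … for moves {3, 11}:
k:     0  1  2  3  4  5  6  7  8  9 10 11 12 13 14 15
g(k):  0  0  0  1  1  1  0  0  0  1  1  1  2  2  0  0
So g(15) = 0.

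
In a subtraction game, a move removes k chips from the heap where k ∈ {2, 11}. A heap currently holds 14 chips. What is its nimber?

Grundy values for subtraction set {2, 11}:
k:     0  1  2  3  4  5  6  7  8  9 10 11 12 13 14
g(k):  0  0  1  1  0  0  1  1  0  0  1  1  2  0  0
So g(14) = 0.

0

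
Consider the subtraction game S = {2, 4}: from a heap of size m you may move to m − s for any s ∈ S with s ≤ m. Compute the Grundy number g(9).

Grundy values for subtraction set {2, 4}:
g(0) = mex{} = 0
g(1) = mex{} = 0
g(2) = mex{0} = 1
g(3) = mex{0} = 1
g(4) = mex{0,1} = 2
g(5) = mex{0,1} = 2
g(6) = mex{1,2} = 0
g(7) = mex{1,2} = 0
g(8) = mex{0,2} = 1
g(9) = mex{0,2} = 1
So g(9) = 1.

1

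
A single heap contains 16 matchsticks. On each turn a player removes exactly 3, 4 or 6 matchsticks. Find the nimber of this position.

2

Build the Grundy sequence with g(k) = mex{g(k−s) : s ∈ {3, 4, 6}, s ≤ k}:
k:     0  1  2  3  4  5  6  7  8  9 10 11 12 13 14 15 16
g(k):  0  0  0  1  1  1  2  2  2  0  0  0  1  1  1  2  2
So g(16) = 2.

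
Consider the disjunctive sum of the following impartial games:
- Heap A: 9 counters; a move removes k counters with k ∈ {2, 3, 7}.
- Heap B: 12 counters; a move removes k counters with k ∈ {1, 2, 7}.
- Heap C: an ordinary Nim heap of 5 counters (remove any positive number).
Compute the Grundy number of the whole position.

7

Build the Grundy sequence for heap A with g(k) = mex{g(k−s) : s ∈ {2, 3, 7}, s ≤ k}:
k:     0  1  2  3  4  5  6  7  8  9
g(k):  0  0  1  1  2  0  0  1  1  2
So g(9) = 2.
Grundy values for heap B (subtraction set {1, 2, 7}):
k:     0  1  2  3  4  5  6  7  8  9 10 11 12
g(k):  0  1  2  0  1  2  0  1  2  0  1  2  0
So g(12) = 0.
Heap C is a plain Nim heap of size 5, so its Grundy value is 5.
The value of a disjunctive sum is the nim-sum of the parts.
Combined value = 2 XOR 0 XOR 5 = 7.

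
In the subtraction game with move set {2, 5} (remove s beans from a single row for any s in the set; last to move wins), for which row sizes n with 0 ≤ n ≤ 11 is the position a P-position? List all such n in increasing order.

0, 1, 4, 7, 8, 11

Grundy values for subtraction set {2, 5}:
k:     0  1  2  3  4  5  6  7  8  9 10 11
g(k):  0  0  1  1  0  2  1  0  0  1  1  0
The P-positions (g = 0) in 0..11 are 0, 1, 4, 7, 8, 11.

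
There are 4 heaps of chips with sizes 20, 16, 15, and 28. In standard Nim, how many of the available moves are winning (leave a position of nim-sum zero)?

3

Compute the nim-sum pairwise:
20 XOR 16 = 4
4 XOR 15 = 11
11 XOR 28 = 23
The overall nim-sum is X = 23. A heap of size p has a winning move iff p XOR X < p (reduce it to p XOR X).
  20: 20 XOR 23 = 3 < 20 — winning move (to 3).
  16: 16 XOR 23 = 7 < 16 — winning move (to 7).
  15: 15 XOR 23 = 24 ≥ 15 — no move.
  28: 28 XOR 23 = 11 < 28 — winning move (to 11).
That gives 3 winning moves.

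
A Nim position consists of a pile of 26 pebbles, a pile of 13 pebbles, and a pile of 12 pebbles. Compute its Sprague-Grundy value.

27

Nim-sum: 26 ^ 13 ^ 12 = 27.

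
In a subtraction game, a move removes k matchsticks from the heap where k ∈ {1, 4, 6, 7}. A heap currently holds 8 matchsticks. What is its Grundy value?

3

Build the Grundy sequence with g(k) = mex{g(k−s) : s ∈ {1, 4, 6, 7}, s ≤ k}:
g(0) = mex{} = 0
g(1) = mex{0} = 1
g(2) = mex{1} = 0
g(3) = mex{0} = 1
g(4) = mex{0,1} = 2
g(5) = mex{1,2} = 0
g(6) = mex{0} = 1
g(7) = mex{0,1} = 2
g(8) = mex{0,1,2} = 3
So g(8) = 3.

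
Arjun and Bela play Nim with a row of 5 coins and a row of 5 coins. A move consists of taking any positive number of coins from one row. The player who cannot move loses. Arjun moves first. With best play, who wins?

Write each in binary and XOR column by column:
  101  (5)
  101  (5)
  ---
  000  (0)
The nim-sum is 0, so this is a P-position: the player to move is in a losing position under optimal play; Arjun is about to move from it and so loses — Bela wins.

Bela wins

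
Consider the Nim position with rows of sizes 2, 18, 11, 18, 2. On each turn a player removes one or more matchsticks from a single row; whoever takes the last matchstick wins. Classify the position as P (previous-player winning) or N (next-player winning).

N-position

Compute the nim-sum pairwise:
2 ^ 18 = 16
16 ^ 11 = 27
27 ^ 18 = 9
9 ^ 2 = 11
The nim-sum is 11 ≠ 0, so this is an N-position: the player to move can win.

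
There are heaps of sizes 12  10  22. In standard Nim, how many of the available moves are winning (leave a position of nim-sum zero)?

Nim-sum: 12 XOR 10 XOR 22 = 16.
The overall nim-sum is X = 16. A heap of size p has a winning move iff p XOR X < p (reduce it to p XOR X).
  12: 12 XOR 16 = 28 ≥ 12 — no move.
  10: 10 XOR 16 = 26 ≥ 10 — no move.
  22: 22 XOR 16 = 6 < 22 — winning move (to 6).
That gives 1 winning move.

1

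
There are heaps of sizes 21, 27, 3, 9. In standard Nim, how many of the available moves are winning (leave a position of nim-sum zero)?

1

Compute the nim-sum pairwise:
21 ^ 27 = 14
14 ^ 3 = 13
13 ^ 9 = 4
The overall nim-sum is X = 4. A heap of size p has a winning move iff p XOR X < p (reduce it to p XOR X).
  21: 21 XOR 4 = 17 < 21 — winning move (to 17).
  27: 27 XOR 4 = 31 ≥ 27 — no move.
  3: 3 XOR 4 = 7 ≥ 3 — no move.
  9: 9 XOR 4 = 13 ≥ 9 — no move.
That gives 1 winning move.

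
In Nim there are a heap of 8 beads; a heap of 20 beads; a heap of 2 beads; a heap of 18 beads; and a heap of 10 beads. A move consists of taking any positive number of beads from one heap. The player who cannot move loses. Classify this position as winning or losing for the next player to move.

Bitwise XOR of the heap sizes:
  01000  (8)
  10100  (20)
  00010  (2)
  10010  (18)
  01010  (10)
  -----
  00110  (6)
The nim-sum is 6 ≠ 0, so this is an N-position: the player to move can win.

Winning position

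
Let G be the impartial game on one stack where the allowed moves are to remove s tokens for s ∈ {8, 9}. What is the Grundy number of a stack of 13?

Grundy values for subtraction set {8, 9}:
k:     0  1  2  3  4  5  6  7  8  9 10 11 12 13
g(k):  0  0  0  0  0  0  0  0  1  1  1  1  1  1
So g(13) = 1.

1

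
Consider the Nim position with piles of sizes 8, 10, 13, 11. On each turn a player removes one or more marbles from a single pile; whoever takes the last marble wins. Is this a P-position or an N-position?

N-position

In binary:
  1000  (8)
  1010  (10)
  1101  (13)
  1011  (11)
  ----
  0100  (4)
The nim-sum is 4 ≠ 0, so this is an N-position: the player to move can win.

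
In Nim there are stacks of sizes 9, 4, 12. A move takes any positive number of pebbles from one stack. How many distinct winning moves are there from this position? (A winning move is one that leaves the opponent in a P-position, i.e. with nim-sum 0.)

1

Compute the nim-sum pairwise:
9 XOR 4 = 13
13 XOR 12 = 1
The overall nim-sum is X = 1. A stack of size p has a winning move iff p XOR X < p (reduce it to p XOR X).
  9: 9 XOR 1 = 8 < 9 — winning move (to 8).
  4: 4 XOR 1 = 5 ≥ 4 — no move.
  12: 12 XOR 1 = 13 ≥ 12 — no move.
That gives 1 winning move.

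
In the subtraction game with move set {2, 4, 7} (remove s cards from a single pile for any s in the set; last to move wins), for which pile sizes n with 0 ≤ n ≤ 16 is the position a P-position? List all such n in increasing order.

Compute g(0), g(1), … for moves {2, 4, 7}:
k:     0  1  2  3  4  5  6  7  8  9 10 11 12 13 14 15 16
g(k):  0  0  1  1  2  2  0  3  1  0  2  1  0  2  1  0  2
The P-positions (g = 0) in 0..16 are 0, 1, 6, 9, 12, 15.

0, 1, 6, 9, 12, 15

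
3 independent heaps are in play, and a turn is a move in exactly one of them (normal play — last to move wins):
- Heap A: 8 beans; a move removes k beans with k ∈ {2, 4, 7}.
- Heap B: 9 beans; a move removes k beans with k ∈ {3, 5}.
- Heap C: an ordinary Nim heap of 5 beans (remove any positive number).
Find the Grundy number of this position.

4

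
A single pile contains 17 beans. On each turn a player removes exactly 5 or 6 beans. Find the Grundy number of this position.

1

Grundy values for subtraction set {5, 6}:
k:     0  1  2  3  4  5  6  7  8  9 10 11 12 13 14 15 16 17
g(k):  0  0  0  0  0  1  1  1  1  1  2  0  0  0  0  0  1  1
So g(17) = 1.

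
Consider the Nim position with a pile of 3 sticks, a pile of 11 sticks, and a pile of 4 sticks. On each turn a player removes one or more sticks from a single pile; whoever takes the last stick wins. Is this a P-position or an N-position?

Bitwise XOR of the heap sizes:
  0011  (3)
  1011  (11)
  0100  (4)
  ----
  1100  (12)
The nim-sum is 12 ≠ 0, so this is an N-position: the player to move can win.

N-position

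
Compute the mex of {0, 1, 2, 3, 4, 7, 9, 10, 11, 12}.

The values 0, 1, 2, 3, 4 are all present; 5 is the first non-negative integer missing from the set.

5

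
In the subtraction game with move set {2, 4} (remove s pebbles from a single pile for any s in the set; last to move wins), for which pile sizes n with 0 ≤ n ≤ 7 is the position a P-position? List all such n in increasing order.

Compute g(0), g(1), … for moves {2, 4}:
g(0) = mex{} = 0
g(1) = mex{} = 0
g(2) = mex{0} = 1
g(3) = mex{0} = 1
g(4) = mex{0,1} = 2
g(5) = mex{0,1} = 2
g(6) = mex{1,2} = 0
g(7) = mex{1,2} = 0
The P-positions (g = 0) in 0..7 are 0, 1, 6, 7.

0, 1, 6, 7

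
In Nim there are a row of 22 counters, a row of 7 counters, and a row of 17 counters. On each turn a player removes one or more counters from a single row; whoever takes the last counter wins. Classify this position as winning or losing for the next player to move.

Nim-sum: 22 ^ 7 ^ 17 = 0.
The nim-sum is 0, so this is a P-position: the player to move is in a losing position under optimal play.

Losing position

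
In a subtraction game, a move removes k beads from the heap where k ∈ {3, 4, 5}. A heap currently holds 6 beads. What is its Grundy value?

2

Compute g(0), g(1), … for moves {3, 4, 5}:
k:     0  1  2  3  4  5  6
g(k):  0  0  0  1  1  1  2
So g(6) = 2.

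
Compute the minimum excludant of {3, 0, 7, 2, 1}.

The values 0, 1, 2, 3 are all present; 4 is the first non-negative integer missing from the set.

4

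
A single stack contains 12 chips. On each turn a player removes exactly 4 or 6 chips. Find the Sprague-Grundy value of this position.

Build the Grundy sequence with g(k) = mex{g(k−s) : s ∈ {4, 6}, s ≤ k}:
k:     0  1  2  3  4  5  6  7  8  9 10 11 12
g(k):  0  0  0  0  1  1  1  1  2  2  0  0  0
So g(12) = 0.

0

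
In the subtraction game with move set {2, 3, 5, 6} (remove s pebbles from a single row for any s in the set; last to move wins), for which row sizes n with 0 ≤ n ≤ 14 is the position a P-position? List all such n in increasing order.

0, 1, 8, 9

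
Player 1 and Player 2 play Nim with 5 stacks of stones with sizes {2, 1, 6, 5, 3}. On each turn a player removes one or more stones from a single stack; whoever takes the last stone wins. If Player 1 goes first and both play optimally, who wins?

Write each in binary and XOR column by column:
  010  (2)
  001  (1)
  110  (6)
  101  (5)
  011  (3)
  ---
  011  (3)
The nim-sum is 3 ≠ 0, so this is an N-position: the player to move can win; Player 1 has a winning move.

Player 1 wins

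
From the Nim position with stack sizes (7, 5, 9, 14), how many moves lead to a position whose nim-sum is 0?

3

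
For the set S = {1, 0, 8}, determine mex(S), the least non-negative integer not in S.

2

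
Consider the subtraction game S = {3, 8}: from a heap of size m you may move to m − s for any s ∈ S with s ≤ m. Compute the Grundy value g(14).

Grundy values for subtraction set {3, 8}:
k:     0  1  2  3  4  5  6  7  8  9 10 11 12 13 14
g(k):  0  0  0  1  1  1  0  0  2  1  1  0  0  0  1
So g(14) = 1.

1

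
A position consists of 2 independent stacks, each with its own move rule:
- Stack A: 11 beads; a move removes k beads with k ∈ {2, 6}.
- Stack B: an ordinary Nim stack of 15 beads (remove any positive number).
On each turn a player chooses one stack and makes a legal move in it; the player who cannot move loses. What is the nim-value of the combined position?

14

Grundy values for stack A (subtraction set {2, 6}):
g(0) = mex{} = 0
g(1) = mex{} = 0
g(2) = mex{0} = 1
g(3) = mex{0} = 1
g(4) = mex{1} = 0
g(5) = mex{1} = 0
g(6) = mex{0} = 1
g(7) = mex{0} = 1
g(8) = mex{1} = 0
g(9) = mex{1} = 0
g(10) = mex{0} = 1
g(11) = mex{0} = 1
So g(11) = 1.
Stack B is a plain Nim stack of size 15, so its Grundy value is 15.
By the Sprague-Grundy theorem, the Grundy value of a sum of independent games is the XOR of the component values.
Combined value = 1 ⊕ 15 = 14.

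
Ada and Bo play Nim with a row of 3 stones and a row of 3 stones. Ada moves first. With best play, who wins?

Bo wins

In binary:
  11  (3)
  11  (3)
  --
  00  (0)
The nim-sum is 0, so this is a P-position: the player to move is in a losing position under optimal play; Ada is about to move from it and so loses — Bo wins.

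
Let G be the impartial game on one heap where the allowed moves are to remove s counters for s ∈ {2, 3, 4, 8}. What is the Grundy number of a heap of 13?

0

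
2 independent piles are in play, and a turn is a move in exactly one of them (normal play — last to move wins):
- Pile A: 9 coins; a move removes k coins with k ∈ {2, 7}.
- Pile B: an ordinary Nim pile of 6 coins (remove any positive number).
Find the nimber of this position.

For pile A, compute g(0), g(1), … with moves {2, 7}:
k:     0  1  2  3  4  5  6  7  8  9
g(k):  0  0  1  1  0  0  1  1  2  0
So g(9) = 0.
Pile B is a plain Nim pile of size 6, so its Grundy value is 6.
The value of a disjunctive sum is the nim-sum of the parts.
Combined value = 0 XOR 6 = 6.

6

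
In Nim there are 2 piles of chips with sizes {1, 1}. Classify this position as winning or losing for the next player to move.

Write each in binary and XOR column by column:
  1  (1)
  1  (1)
  -
  0  (0)
The nim-sum is 0, so this is a P-position: the player to move is in a losing position under optimal play.

Losing position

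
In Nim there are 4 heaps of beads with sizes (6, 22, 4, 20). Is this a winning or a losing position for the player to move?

Losing position

Bitwise XOR of the heap sizes:
  00110  (6)
  10110  (22)
  00100  (4)
  10100  (20)
  -----
  00000  (0)
The nim-sum is 0, so this is a P-position: the player to move is in a losing position under optimal play.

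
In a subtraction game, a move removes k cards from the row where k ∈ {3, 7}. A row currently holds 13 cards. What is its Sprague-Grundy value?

1

Grundy values for subtraction set {3, 7}:
k:     0  1  2  3  4  5  6  7  8  9 10 11 12 13
g(k):  0  0  0  1  1  1  0  2  2  1  0  0  0  1
So g(13) = 1.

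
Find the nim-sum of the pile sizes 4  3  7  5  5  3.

Nim-sum: 4 ⊕ 3 ⊕ 7 ⊕ 5 ⊕ 5 ⊕ 3 = 3.

3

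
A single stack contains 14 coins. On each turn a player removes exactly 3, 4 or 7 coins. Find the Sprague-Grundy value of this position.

1

Compute g(0), g(1), … for moves {3, 4, 7}:
g(0) = mex{} = 0
g(1) = mex{} = 0
g(2) = mex{} = 0
g(3) = mex{0} = 1
g(4) = mex{0} = 1
g(5) = mex{0} = 1
g(6) = mex{0,1} = 2
g(7) = mex{0,1} = 2
g(8) = mex{0,1} = 2
g(9) = mex{0,1,2} = 3
g(10) = mex{1,2} = 0
g(11) = mex{1,2} = 0
g(12) = mex{1,2,3} = 0
g(13) = mex{0,2,3} = 1
g(14) = mex{0,2} = 1
So g(14) = 1.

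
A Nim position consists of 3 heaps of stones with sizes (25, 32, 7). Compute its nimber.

In binary:
  011001  (25)
  100000  (32)
  000111  (7)
  ------
  111110  (62)

62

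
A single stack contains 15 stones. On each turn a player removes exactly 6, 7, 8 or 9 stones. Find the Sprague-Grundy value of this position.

Grundy values for subtraction set {6, 7, 8, 9}:
k:     0  1  2  3  4  5  6  7  8  9 10 11 12 13 14 15
g(k):  0  0  0  0  0  0  1  1  1  1  1  1  2  2  2  0
So g(15) = 0.

0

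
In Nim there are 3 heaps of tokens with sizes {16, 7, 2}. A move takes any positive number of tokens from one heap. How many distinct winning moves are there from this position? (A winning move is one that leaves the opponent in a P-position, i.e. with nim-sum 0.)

1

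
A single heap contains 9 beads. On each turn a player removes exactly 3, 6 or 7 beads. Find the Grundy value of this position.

3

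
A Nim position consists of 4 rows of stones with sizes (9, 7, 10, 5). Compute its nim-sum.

Nim-sum: 9 ^ 7 ^ 10 ^ 5 = 1.

1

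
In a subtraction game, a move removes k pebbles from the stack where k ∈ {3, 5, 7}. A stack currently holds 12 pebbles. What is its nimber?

0

Grundy values for subtraction set {3, 5, 7}:
k:     0  1  2  3  4  5  6  7  8  9 10 11 12
g(k):  0  0  0  1  1  1  2  2  2  3  0  0  0
So g(12) = 0.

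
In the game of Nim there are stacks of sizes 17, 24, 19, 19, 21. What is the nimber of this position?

28

Bitwise XOR of the heap sizes:
  10001  (17)
  11000  (24)
  10011  (19)
  10011  (19)
  10101  (21)
  -----
  11100  (28)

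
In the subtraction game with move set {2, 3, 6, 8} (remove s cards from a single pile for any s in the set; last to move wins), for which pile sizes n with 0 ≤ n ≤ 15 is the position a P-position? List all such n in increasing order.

Grundy values for subtraction set {2, 3, 6, 8}:
k:     0  1  2  3  4  5  6  7  8  9 10 11 12 13 14 15
g(k):  0  0  1  1  2  0  3  1  2  2  0  3  1  2  0  0
The P-positions (g = 0) in 0..15 are 0, 1, 5, 10, 14, 15.

0, 1, 5, 10, 14, 15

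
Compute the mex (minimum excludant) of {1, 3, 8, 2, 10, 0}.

4

The values 0, 1, 2, 3 are all present; 4 is the first non-negative integer missing from the set.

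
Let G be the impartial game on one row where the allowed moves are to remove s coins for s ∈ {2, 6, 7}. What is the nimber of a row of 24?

1

Compute g(0), g(1), … for moves {2, 6, 7}:
k:     0  1  2  3  4  5  6  7  8  9 10 11 12 13 14 15 16 17 18 19 20 21 22 23 24
g(k):  0  0  1  1  0  0  1  1  2  0  3  1  2  0  0  1  1  0  0  1  1  2  0  3  1
So g(24) = 1.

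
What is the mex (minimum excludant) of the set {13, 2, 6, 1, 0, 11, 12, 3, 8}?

The values 0, 1, 2, 3 are all present; 4 is the first non-negative integer missing from the set.

4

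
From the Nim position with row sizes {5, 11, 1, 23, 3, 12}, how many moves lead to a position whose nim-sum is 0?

Nim-sum: 5 ^ 11 ^ 1 ^ 23 ^ 3 ^ 12 = 23.
The overall nim-sum is X = 23. A row of size p has a winning move iff p XOR X < p (reduce it to p XOR X).
  5: 5 XOR 23 = 18 ≥ 5 — no move.
  11: 11 XOR 23 = 28 ≥ 11 — no move.
  1: 1 XOR 23 = 22 ≥ 1 — no move.
  23: 23 XOR 23 = 0 < 23 — winning move (to 0).
  3: 3 XOR 23 = 20 ≥ 3 — no move.
  12: 12 XOR 23 = 27 ≥ 12 — no move.
That gives 1 winning move.

1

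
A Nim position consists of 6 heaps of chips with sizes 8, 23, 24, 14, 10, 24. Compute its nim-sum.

Nim-sum: 8 XOR 23 XOR 24 XOR 14 XOR 10 XOR 24 = 27.

27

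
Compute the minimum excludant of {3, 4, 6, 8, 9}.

0

0 is not in the set, so the mex is 0.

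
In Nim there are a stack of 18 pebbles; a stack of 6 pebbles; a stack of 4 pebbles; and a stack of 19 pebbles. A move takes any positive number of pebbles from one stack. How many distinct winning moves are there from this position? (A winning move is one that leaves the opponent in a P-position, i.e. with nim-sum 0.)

3

Write each in binary and XOR column by column:
  10010  (18)
  00110  (6)
  00100  (4)
  10011  (19)
  -----
  00011  (3)
The overall nim-sum is X = 3. A stack of size p has a winning move iff p XOR X < p (reduce it to p XOR X).
  18: 18 XOR 3 = 17 < 18 — winning move (to 17).
  6: 6 XOR 3 = 5 < 6 — winning move (to 5).
  4: 4 XOR 3 = 7 ≥ 4 — no move.
  19: 19 XOR 3 = 16 < 19 — winning move (to 16).
That gives 3 winning moves.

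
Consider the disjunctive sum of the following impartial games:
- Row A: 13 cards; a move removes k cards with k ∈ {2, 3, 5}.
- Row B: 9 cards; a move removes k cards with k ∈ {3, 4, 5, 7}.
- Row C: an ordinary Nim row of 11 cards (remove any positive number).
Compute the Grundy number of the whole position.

11

For row A, compute g(0), g(1), … with moves {2, 3, 5}:
k:     0  1  2  3  4  5  6  7  8  9 10 11 12 13
g(k):  0  0  1  1  2  2  3  0  0  1  1  2  2  3
So g(13) = 3.
Grundy values for row B (subtraction set {3, 4, 5, 7}):
g(0) = mex{} = 0
g(1) = mex{} = 0
g(2) = mex{} = 0
g(3) = mex{0} = 1
g(4) = mex{0} = 1
g(5) = mex{0} = 1
g(6) = mex{0,1} = 2
g(7) = mex{0,1} = 2
g(8) = mex{0,1} = 2
g(9) = mex{0,1,2} = 3
So g(9) = 3.
Row C is a plain Nim row of size 11, so its Grundy value is 11.
By the Sprague-Grundy theorem, the Grundy value of a sum of independent games is the XOR of the component values.
Combined value = 3 XOR 3 XOR 11 = 11.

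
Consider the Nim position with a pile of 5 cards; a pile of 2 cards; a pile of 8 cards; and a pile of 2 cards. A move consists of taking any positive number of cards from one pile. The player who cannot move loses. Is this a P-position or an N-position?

Write each in binary and XOR column by column:
  0101  (5)
  0010  (2)
  1000  (8)
  0010  (2)
  ----
  1101  (13)
The nim-sum is 13 ≠ 0, so this is an N-position: the player to move can win.

N-position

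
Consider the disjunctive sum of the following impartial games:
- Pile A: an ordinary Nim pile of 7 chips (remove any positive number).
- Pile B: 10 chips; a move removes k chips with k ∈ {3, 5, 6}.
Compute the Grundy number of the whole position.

Pile A is a plain Nim pile of size 7, so its Grundy value is 7.
For pile B, compute g(0), g(1), … with moves {3, 5, 6}:
k:     0  1  2  3  4  5  6  7  8  9 10
g(k):  0  0  0  1  1  1  2  2  2  0  0
So g(10) = 0.
The value of a disjunctive sum is the nim-sum of the parts.
Combined value = 7 XOR 0 = 7.

7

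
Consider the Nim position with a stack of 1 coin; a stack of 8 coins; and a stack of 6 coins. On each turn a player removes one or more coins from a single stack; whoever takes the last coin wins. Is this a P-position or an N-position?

N-position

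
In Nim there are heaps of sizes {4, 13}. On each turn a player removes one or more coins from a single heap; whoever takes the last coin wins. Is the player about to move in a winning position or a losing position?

Winning position

Nim-sum: 4 ⊕ 13 = 9.
The nim-sum is 9 ≠ 0, so this is an N-position: the player to move can win.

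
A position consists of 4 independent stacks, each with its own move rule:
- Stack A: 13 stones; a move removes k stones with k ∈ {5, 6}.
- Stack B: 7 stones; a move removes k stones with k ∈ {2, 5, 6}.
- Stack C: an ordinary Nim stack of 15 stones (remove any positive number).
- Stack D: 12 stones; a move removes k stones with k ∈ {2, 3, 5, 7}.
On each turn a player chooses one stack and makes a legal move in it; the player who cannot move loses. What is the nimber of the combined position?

13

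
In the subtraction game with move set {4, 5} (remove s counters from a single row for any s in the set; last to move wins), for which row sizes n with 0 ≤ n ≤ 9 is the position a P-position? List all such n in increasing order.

0, 1, 2, 3, 9

Build the Grundy sequence with g(k) = mex{g(k−s) : s ∈ {4, 5}, s ≤ k}:
k:     0  1  2  3  4  5  6  7  8  9
g(k):  0  0  0  0  1  1  1  1  2  0
The P-positions (g = 0) in 0..9 are 0, 1, 2, 3, 9.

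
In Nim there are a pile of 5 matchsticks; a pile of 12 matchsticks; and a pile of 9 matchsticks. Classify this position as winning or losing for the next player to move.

Write each in binary and XOR column by column:
  0101  (5)
  1100  (12)
  1001  (9)
  ----
  0000  (0)
The nim-sum is 0, so this is a P-position: the player to move is in a losing position under optimal play.

Losing position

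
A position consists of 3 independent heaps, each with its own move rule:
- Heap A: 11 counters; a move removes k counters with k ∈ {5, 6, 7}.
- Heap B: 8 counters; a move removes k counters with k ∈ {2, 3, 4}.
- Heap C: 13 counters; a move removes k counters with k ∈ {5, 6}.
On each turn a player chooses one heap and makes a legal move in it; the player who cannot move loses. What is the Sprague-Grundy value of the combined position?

3

Build the Grundy sequence for heap A with g(k) = mex{g(k−s) : s ∈ {5, 6, 7}, s ≤ k}:
g(0) = mex{} = 0
g(1) = mex{} = 0
g(2) = mex{} = 0
g(3) = mex{} = 0
g(4) = mex{} = 0
g(5) = mex{0} = 1
g(6) = mex{0} = 1
g(7) = mex{0} = 1
g(8) = mex{0} = 1
g(9) = mex{0} = 1
g(10) = mex{0,1} = 2
g(11) = mex{0,1} = 2
So g(11) = 2.
For heap B, compute g(0), g(1), … with moves {2, 3, 4}:
k:     0  1  2  3  4  5  6  7  8
g(k):  0  0  1  1  2  2  0  0  1
So g(8) = 1.
For heap C, compute g(0), g(1), … with moves {5, 6}:
k:     0  1  2  3  4  5  6  7  8  9 10 11 12 13
g(k):  0  0  0  0  0  1  1  1  1  1  2  0  0  0
So g(13) = 0.
By the Sprague-Grundy theorem, the Grundy value of a sum of independent games is the XOR of the component values.
Combined value = 2 ⊕ 1 ⊕ 0 = 3.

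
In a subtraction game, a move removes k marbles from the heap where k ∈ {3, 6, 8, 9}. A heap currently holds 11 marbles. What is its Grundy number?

Compute g(0), g(1), … for moves {3, 6, 8, 9}:
k:     0  1  2  3  4  5  6  7  8  9 10 11
g(k):  0  0  0  1  1  1  2  2  2  3  3  3
So g(11) = 3.

3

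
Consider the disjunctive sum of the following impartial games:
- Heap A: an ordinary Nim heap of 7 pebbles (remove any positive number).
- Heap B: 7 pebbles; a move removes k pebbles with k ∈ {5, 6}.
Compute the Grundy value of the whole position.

6

Heap A is a plain Nim heap of size 7, so its Grundy value is 7.
For heap B, compute g(0), g(1), … with moves {5, 6}:
g(0) = mex{} = 0
g(1) = mex{} = 0
g(2) = mex{} = 0
g(3) = mex{} = 0
g(4) = mex{} = 0
g(5) = mex{0} = 1
g(6) = mex{0} = 1
g(7) = mex{0} = 1
So g(7) = 1.
The value of a disjunctive sum is the nim-sum of the parts.
Combined value = 7 ⊕ 1 = 6.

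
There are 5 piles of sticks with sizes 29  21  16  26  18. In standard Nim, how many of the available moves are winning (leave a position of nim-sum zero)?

Nim-sum: 29 XOR 21 XOR 16 XOR 26 XOR 18 = 16.
The overall nim-sum is X = 16. A pile of size p has a winning move iff p XOR X < p (reduce it to p XOR X).
  29: 29 XOR 16 = 13 < 29 — winning move (to 13).
  21: 21 XOR 16 = 5 < 21 — winning move (to 5).
  16: 16 XOR 16 = 0 < 16 — winning move (to 0).
  26: 26 XOR 16 = 10 < 26 — winning move (to 10).
  18: 18 XOR 16 = 2 < 18 — winning move (to 2).
That gives 5 winning moves.

5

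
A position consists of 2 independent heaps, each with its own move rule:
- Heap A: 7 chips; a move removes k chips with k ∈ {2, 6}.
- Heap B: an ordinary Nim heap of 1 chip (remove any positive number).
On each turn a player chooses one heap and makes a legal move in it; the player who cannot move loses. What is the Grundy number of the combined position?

0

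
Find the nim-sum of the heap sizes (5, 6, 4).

7

Compute the nim-sum pairwise:
5 XOR 6 = 3
3 XOR 4 = 7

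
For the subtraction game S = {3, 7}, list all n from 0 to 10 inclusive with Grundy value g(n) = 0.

0, 1, 2, 6, 10

Compute g(0), g(1), … for moves {3, 7}:
g(0) = mex{} = 0
g(1) = mex{} = 0
g(2) = mex{} = 0
g(3) = mex{0} = 1
g(4) = mex{0} = 1
g(5) = mex{0} = 1
g(6) = mex{1} = 0
g(7) = mex{0,1} = 2
g(8) = mex{0,1} = 2
g(9) = mex{0} = 1
g(10) = mex{1,2} = 0
The P-positions (g = 0) in 0..10 are 0, 1, 2, 6, 10.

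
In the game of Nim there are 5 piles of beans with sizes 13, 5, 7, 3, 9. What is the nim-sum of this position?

5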